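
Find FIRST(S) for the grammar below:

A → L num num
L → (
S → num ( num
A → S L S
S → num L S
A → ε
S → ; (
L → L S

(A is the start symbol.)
To compute FIRST(S), examine every production with S on the left-hand side, reading each right-hand side left to right until a non-nullable symbol is reached.

From S → num ( num:
  - num is a terminal: add 'num' and stop
From S → num L S:
  - num is a terminal: add 'num' and stop
From S → ; (:
  - ';' is a terminal: add ';' and stop

Collecting: FIRST(S) = { ';', 'num' }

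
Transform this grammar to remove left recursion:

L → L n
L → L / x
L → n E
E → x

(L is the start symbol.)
L → n E L'
L' → n L'
L' → / x L'
L' → ε
E → x

L is directly left-recursive. The standard transformation for
  A → A α₁ | ... | A α_m | β₁ | ... | β_n
is
  A  → β₁ A' | ... | β_n A'
  A' → α₁ A' | ... | α_m A' | ε

L → n E becomes L → n E L'
L → L n becomes L' → n L'
L → L / x becomes L' → / x L'
Add L' → ε

Productions for other non-terminals are unchanged:
  E → x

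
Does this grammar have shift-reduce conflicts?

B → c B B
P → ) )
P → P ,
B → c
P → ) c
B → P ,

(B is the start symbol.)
Yes — I4: [B → c .] vs [B → . c]

A shift-reduce conflict occurs when an LR(0) state has both:
  - a complete (reduce) item [A → α .] (dot at the end), and
  - a shift item [B → β . c γ] (dot before a terminal).

Augment with B' → B and build the canonical LR(0) collection (I0 = CLOSURE({[B' → . B]}), then GOTO on every symbol after a dot until no new states appear). It has 10 states:
  I0: { [B → . P ,], [B → . c B B], [B → . c], [B' → . B], [P → . ) )], [P → . ) c], [P → . P ,] }  — shift
  I1: { [P → ) . )], [P → ) . c] }  — shift
  I2: { [B' → B .] }  — accept
  I3: { [B → P . ,], [P → P . ,] }  — shift
  I4: { [B → . P ,], [B → . c B B], [B → . c], [B → c . B B], [B → c .], [P → . ) )], [P → . ) c], [P → . P ,] }  — shift, reduce
  I5: { [B → . P ,], [B → . c B B], [B → . c], [B → c B . B], [P → . ) )], [P → . ) c], [P → . P ,] }  — shift
  I6: { [B → c B B .] }  — reduce
  I7: { [B → P , .], [P → P , .] }  — 2 reduces
  I8: { [P → ) ) .] }  — reduce
  I9: { [P → ) c .] }  — reduce

I4 contains reduce item [B → c .] and shift items [B → . c], [B → . c B B], [P → . ) )], [P → . ) c] — shift-reduce conflict.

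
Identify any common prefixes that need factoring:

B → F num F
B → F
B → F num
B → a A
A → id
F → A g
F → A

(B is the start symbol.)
Yes, B has productions with common prefix 'F'; F has productions with common prefix 'A'

Left-factoring is needed when two productions for the same non-terminal
share a common prefix on the right-hand side.

Productions for B:
  B → F num F
  B → F
  B → F num
  B → a A
Productions for F:
  F → A g
  F → A

Found common prefix 'F' in productions for B
Found common prefix 'A' in productions for F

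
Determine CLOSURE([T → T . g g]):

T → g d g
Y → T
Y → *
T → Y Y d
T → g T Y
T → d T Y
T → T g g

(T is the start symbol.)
{ [T → T . g g] }

Start with: [T → T . g g]
The dot precedes the terminal g, so nothing is added.

CLOSURE = { [T → T . g g] }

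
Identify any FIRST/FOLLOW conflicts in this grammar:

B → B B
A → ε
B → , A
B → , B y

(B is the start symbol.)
A FIRST/FOLLOW conflict occurs when a non-terminal N has a nullable alternative N → β (β ⇒* ε) and another alternative N → α with FIRST(α) ∩ FOLLOW(N) ≠ ∅: on such a lookahead the parser cannot decide between expanding α and letting N vanish via β.

Nullable non-terminals: A.
A has a nullable alternative but only one production, so nothing to check.

B has no nullable alternative, so no FIRST/FOLLOW check is needed there.

No FIRST/FOLLOW conflicts found.

Answer: No FIRST/FOLLOW conflicts.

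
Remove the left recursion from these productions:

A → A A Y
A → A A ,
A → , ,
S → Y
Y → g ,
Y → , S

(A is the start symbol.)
A → , , A'
A' → A Y A'
A' → A , A'
A' → ε
S → Y
Y → g ,
Y → , S

A is directly left-recursive. The standard transformation for
  A → A α₁ | ... | A α_m | β₁ | ... | β_n
is
  A  → β₁ A' | ... | β_n A'
  A' → α₁ A' | ... | α_m A' | ε

A → , , becomes A → , , A'
A → A A Y becomes A' → A Y A'
A → A A , becomes A' → A , A'
Add A' → ε

Productions for other non-terminals are unchanged:
  S → Y
  Y → g ,
  Y → , S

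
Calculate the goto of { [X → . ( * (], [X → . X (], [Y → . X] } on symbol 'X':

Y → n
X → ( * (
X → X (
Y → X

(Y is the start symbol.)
{ [X → X . (], [Y → X .] }

GOTO(I, 'X') = CLOSURE({ [A → αX.β] : [A → α.Xβ] ∈ I, X = 'X' })

Items with dot before 'X', with the dot advanced:
  [X → . X (] → [X → X . (]
  [Y → . X] → [Y → X .]
Closure adds nothing (no advanced item has the dot before a non-terminal).

GOTO = { [X → X . (], [Y → X .] }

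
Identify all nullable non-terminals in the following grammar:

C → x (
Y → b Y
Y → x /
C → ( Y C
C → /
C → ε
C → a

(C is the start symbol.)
ε-productions: C → ε
So C is immediately nullable.
No further non-terminal can be added: every production for the remaining non-terminals contains a terminal or a non-nullable non-terminal.
Nullable = { 'C' }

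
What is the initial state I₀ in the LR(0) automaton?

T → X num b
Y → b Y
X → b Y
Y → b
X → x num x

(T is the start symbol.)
{ [T → . X num b], [T' → . T], [X → . b Y], [X → . x num x] }

First, augment the grammar with T' → T
I₀ = CLOSURE({ [T' → . T] }):
  [T' → . T] has the dot before T: add [T → . X num b]
  [T → . X num b] has the dot before X: add [X → . b Y], [X → . x num x]
No further items can be added.

I₀ = { [T → . X num b], [T' → . T], [X → . b Y], [X → . x num x] }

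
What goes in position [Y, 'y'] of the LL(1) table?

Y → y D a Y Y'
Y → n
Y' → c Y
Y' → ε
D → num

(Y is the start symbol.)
Y → y D a Y Y'

To find M[Y, 'y'], we find productions for Y where 'y' is in the predict set (PREDICT(N → α) = (FIRST(α) \ {ε}) ∪ (FOLLOW(N) if α ⇒* ε)).

Y → y D a Y Y': PREDICT = { 'y' }
  'y' is in predict set, so this production goes in M[Y, 'y']
Y → n: PREDICT = { 'n' }

M[Y, 'y'] = Y → y D a Y Y'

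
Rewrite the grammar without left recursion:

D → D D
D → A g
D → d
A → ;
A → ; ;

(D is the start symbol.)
D is directly left-recursive. The standard transformation for
  A → A α₁ | ... | A α_m | β₁ | ... | β_n
is
  A  → β₁ A' | ... | β_n A'
  A' → α₁ A' | ... | α_m A' | ε

D → A g becomes D → A g D'
D → d becomes D → d D'
D → D D becomes D' → D D'
Add D' → ε

Productions for other non-terminals are unchanged:
  A → ;
  A → ; ;

Resulting grammar:
D → A g D'
D → d D'
D' → D D'
D' → ε
A → ;
A → ; ;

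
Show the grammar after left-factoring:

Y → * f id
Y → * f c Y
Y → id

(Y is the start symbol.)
Left-factoring transforms A → αβ₁ | αβ₂ into A → αA' and A' → β₁ | β₂
(α is the longest common prefix among the alternatives). Repeat until
no nonterminal has two alternatives with a common prefix.

Round 1: Y has alternatives sharing prefix '* f'. Introduce Y': Y → * f Y'
  Add: Y' → id
  Add: Y' → c Y

No remaining common prefixes — done.

Resulting grammar:
Y → * f Y'
Y' → id
Y' → c Y
Y → id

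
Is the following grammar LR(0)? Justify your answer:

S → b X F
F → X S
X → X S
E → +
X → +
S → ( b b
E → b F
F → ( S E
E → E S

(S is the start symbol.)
A grammar is LR(0) if no state in the canonical LR(0) collection has:
  - both a shift item (dot before a terminal) and a complete item (shift-reduce conflict), or
  - two or more complete items (reduce-reduce conflict; the accept item [S' → S .] counts as a complete item here).

Augment with S' → S and build the canonical LR(0) collection (I0 = CLOSURE({[S' → . S]}), then GOTO on every symbol after a dot until no new states appear). It has 21 states:
  I0: { [S → . ( b b], [S → . b X F], [S' → . S] }  — shift
  I1: { [S → ( . b b] }  — shift
  I2: { [S' → S .] }  — accept
  I3: { [S → b . X F], [X → . +], [X → . X S] }  — shift
  I4: { [X → + .] }  — reduce
  I5: { [F → . ( S E], [F → . X S], [S → . ( b b], [S → . b X F], [S → b X . F], [X → . +], [X → . X S], [X → X . S] }  — shift
  I6: { [F → ( . S E], [S → ( . b b], [S → . ( b b], [S → . b X F] }  — shift
  I7: { [S → b X F .] }  — reduce
  I8: { [X → X S .] }  — reduce
  I9: { [F → X . S], [S → . ( b b], [S → . b X F], [X → X . S] }  — shift
  I10: { [F → X S .], [X → X S .] }  — 2 reduces
  I11: { [E → . +], [E → . E S], [E → . b F], [F → ( S . E] }  — shift
  I12: { [S → ( b . b], [S → b . X F], [X → . +], [X → . X S] }  — shift
  I13: { [S → ( b b .] }  — reduce
  I14: { [E → + .] }  — reduce
  I15: { [E → E . S], [F → ( S E .], [S → . ( b b], [S → . b X F] }  — shift, reduce
  I16: { [E → b . F], [F → . ( S E], [F → . X S], [X → . +], [X → . X S] }  — shift
  I17: { [F → ( . S E], [S → . ( b b], [S → . b X F] }  — shift
  I18: { [E → b F .] }  — reduce
  I19: { [E → E S .] }  — reduce
  I20: { [S → ( b . b] }  — shift

Conflict in state I10:
  Reduce-reduce conflict: [F → X S .] and [X → X S .]
So the grammar is NOT LR(0).

Answer: No. Reduce-reduce conflict: [F → X S .] and [X → X S .]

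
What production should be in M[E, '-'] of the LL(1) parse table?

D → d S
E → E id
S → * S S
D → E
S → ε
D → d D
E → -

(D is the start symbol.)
E → E id, E → -

To find M[E, '-'], we find productions for E where '-' is in the predict set (PREDICT(N → α) = (FIRST(α) \ {ε}) ∪ (FOLLOW(N) if α ⇒* ε)).

Relevant sets:
  FIRST(E) = { '-' }

E → E id: PREDICT = { '-' }
  '-' is in predict set, so this production goes in M[E, '-']
E → -: PREDICT = { '-' }
  '-' is in predict set, so this production goes in M[E, '-']

M[E, '-'] = E → E id, E → -  (a multiply-defined cell — the grammar is not LL(1))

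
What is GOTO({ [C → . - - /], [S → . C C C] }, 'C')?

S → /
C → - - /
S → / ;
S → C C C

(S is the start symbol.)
GOTO(I, 'C') = CLOSURE({ [A → αX.β] : [A → α.Xβ] ∈ I, X = 'C' })

Items with dot before 'C', with the dot advanced:
  [S → . C C C] → [S → C . C C]
Closure of the advanced items:
  [S → C . C C] has the dot before C: add [C → . - - /]

GOTO = { [C → . - - /], [S → C . C C] }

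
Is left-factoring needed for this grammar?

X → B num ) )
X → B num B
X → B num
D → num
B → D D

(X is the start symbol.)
Yes, X has productions with common prefix 'B num'

Left-factoring is needed when two productions for the same non-terminal
share a common prefix on the right-hand side.

Productions for X:
  X → B num ) )
  X → B num B
  X → B num

Found common prefix 'B num' in productions for X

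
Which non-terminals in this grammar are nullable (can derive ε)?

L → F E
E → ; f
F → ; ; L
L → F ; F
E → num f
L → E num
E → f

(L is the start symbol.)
There are no ε-productions, so no non-terminal can derive ε.
No non-terminals are nullable.

Answer: None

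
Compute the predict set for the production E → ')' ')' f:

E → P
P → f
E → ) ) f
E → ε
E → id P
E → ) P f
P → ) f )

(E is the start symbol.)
PREDICT(E → ')' ')' f) = (FIRST(RHS) \ {ε}) ∪ (FOLLOW(E) if ε ∈ FIRST(RHS), i.e. RHS ⇒* ε)
FIRST(')' ')' f) = { ')' }
ε ∉ FIRST(')' ')' f), so FOLLOW(E) is not added.
PREDICT(E → ')' ')' f) = { ')' }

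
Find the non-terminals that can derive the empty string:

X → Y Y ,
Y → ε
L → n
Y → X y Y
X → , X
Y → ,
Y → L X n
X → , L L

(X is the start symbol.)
{ 'Y' }

ε-productions: Y → ε
So Y is immediately nullable.
No further non-terminal can be added: every production for the remaining non-terminals contains a terminal or a non-nullable non-terminal.
Nullable = { 'Y' }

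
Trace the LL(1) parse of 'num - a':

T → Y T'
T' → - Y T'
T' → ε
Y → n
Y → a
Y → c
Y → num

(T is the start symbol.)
LL(1) parsing maintains a stack (initially the start symbol over $) and the input. At each step: if the stack top is a terminal, match it against the current input token; if it is a non-terminal N, replace it with the RHS of M[N, lookahead] (the unique production whose predict set contains the lookahead).

Stack is shown with the top on the left.

Stack     Input      Action
---------------------------
T $       num - a $  output T → Y T'
Y T' $    num - a $  output Y → num
num T' $  num - a $  match 'num'
T' $      - a $      output T' → - Y T'
- Y T' $  - a $      match '-'
Y T' $    a $        output Y → a
a T' $    a $        match 'a'
T' $      $          output T' → ε
$         $          accept

The string is accepted.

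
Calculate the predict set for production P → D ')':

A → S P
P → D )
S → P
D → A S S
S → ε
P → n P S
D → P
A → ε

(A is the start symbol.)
PREDICT(P → D ')') = (FIRST(RHS) \ {ε}) ∪ (FOLLOW(P) if ε ∈ FIRST(RHS), i.e. RHS ⇒* ε)
FIRST(D) = { ')', 'n', ε }
FIRST(D ')') = { ')', 'n' }
ε ∉ FIRST(D ')'), so FOLLOW(P) is not added.
PREDICT(P → D ')') = { ')', 'n' }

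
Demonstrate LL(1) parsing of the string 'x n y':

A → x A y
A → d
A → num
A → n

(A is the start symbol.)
LL(1) parsing maintains a stack (initially the start symbol over $) and the input. At each step: if the stack top is a terminal, match it against the current input token; if it is a non-terminal N, replace it with the RHS of M[N, lookahead] (the unique production whose predict set contains the lookahead).

Stack is shown with the top on the left.

Stack    Input    Action
------------------------
A $      x n y $  output A → x A y
x A y $  x n y $  match 'x'
A y $    n y $    output A → n
n y $    n y $    match 'n'
y $      y $      match 'y'
$        $        accept

The string is accepted.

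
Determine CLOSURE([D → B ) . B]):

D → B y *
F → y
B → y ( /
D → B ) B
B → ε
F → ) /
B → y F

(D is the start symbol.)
{ [B → . y ( /], [B → . y F], [B → .], [D → B ) . B] }

To compute CLOSURE, for each item [A → α.Bβ] where B is a non-terminal, add [B → .γ] for all productions B → γ; repeat for the newly added items until nothing changes.

Start with: [D → B ) . B]
  [D → B ) . B] has the dot before B: add [B → . y ( /], [B → .], [B → . y F]
No further items can be added.

CLOSURE = { [B → . y ( /], [B → . y F], [B → .], [D → B ) . B] }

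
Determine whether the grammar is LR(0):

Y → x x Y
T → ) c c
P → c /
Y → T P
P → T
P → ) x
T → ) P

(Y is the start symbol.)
Yes, the grammar is LR(0)

A grammar is LR(0) if no state in the canonical LR(0) collection has:
  - both a shift item (dot before a terminal) and a complete item (shift-reduce conflict), or
  - two or more complete items (reduce-reduce conflict; the accept item [Y' → Y .] counts as a complete item here).

Augment with Y' → Y and build the canonical LR(0) collection (I0 = CLOSURE({[Y' → . Y]}), then GOTO on every symbol after a dot until no new states appear). It has 16 states:
  I0: { [T → . ) P], [T → . ) c c], [Y → . T P], [Y → . x x Y], [Y' → . Y] }  — shift
  I1: { [P → . ) x], [P → . T], [P → . c /], [T → ) . P], [T → ) . c c], [T → . ) P], [T → . ) c c] }  — shift
  I2: { [P → . ) x], [P → . T], [P → . c /], [T → . ) P], [T → . ) c c], [Y → T . P] }  — shift
  I3: { [Y' → Y .] }  — accept
  I4: { [Y → x . x Y] }  — shift
  I5: { [T → . ) P], [T → . ) c c], [Y → . T P], [Y → . x x Y], [Y → x x . Y] }  — shift
  I6: { [Y → x x Y .] }  — reduce
  I7: { [P → ) . x], [P → . ) x], [P → . T], [P → . c /], [T → ) . P], [T → ) . c c], [T → . ) P], [T → . ) c c] }  — shift
  I8: { [Y → T P .] }  — reduce
  I9: { [P → T .] }  — reduce
  I10: { [P → c . /] }  — shift
  I11: { [P → c / .] }  — reduce
  I12: { [T → ) P .] }  — reduce
  I13: { [P → c . /], [T → ) c . c] }  — shift
  I14: { [P → ) x .] }  — reduce
  I15: { [T → ) c c .] }  — reduce

Every state is either a pure shift/goto state or contains exactly one complete item and nothing to shift — no conflicts. The grammar is LR(0).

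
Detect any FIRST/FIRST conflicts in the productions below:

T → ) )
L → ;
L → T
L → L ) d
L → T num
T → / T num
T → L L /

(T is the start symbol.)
Yes. T → ')' ')' / T → L L '/' on { ')' }; T → '/' T num / T → L L '/' on { '/' }; L → ';' / L → T on { ';' }; L → ';' / L → L ')' d on { ';' }; L → ';' / L → T num on { ';' }; L → T / L → L ')' d on { ')', '/', ';' }; L → T / L → T num on { ')', '/', ';' }; L → L ')' d / L → T num on { ')', '/', ';' }

A FIRST/FIRST conflict occurs when two productions N → α and N → β for the same non-terminal have FIRST(α) ∩ FIRST(β) ≠ ∅ (with ε ∈ FIRST of a nullable right-hand side, so two nullable alternatives also conflict).

FIRST sets of the non-terminals at (or reachable through a nullable prefix from) the front of some alternative:
  FIRST(L) = { ')', '/', ';' }
  FIRST(T) = { ')', '/', ';' }

Productions for T:
  T → ) ): FIRST = { ')' }
  T → / T num: FIRST = { '/' }
  T → L L /: FIRST = { ')', '/', ';' }
Productions for L:
  L → ;: FIRST = { ';' }
  L → T: FIRST = { ')', '/', ';' }
  L → L ) d: FIRST = { ')', '/', ';' }
  L → T num: FIRST = { ')', '/', ';' }

Conflict for T: T → ) ) and T → L L /
  Overlap: { ')' }
Conflict for T: T → / T num and T → L L /
  Overlap: { '/' }
Conflict for L: L → ; and L → T
  Overlap: { ';' }
Conflict for L: L → ; and L → L ) d
  Overlap: { ';' }
Conflict for L: L → ; and L → T num
  Overlap: { ';' }
Conflict for L: L → T and L → L ) d
  Overlap: { ')', '/', ';' }
Conflict for L: L → T and L → T num
  Overlap: { ')', '/', ';' }
Conflict for L: L → L ) d and L → T num
  Overlap: { ')', '/', ';' }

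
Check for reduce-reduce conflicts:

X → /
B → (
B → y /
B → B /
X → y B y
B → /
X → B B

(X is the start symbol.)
Augment with X' → X and build the canonical LR(0) collection (I0 = CLOSURE({[X' → . X]}), then GOTO on every symbol after a dot until no new states appear). It has 14 states:
  I0: { [B → . (], [B → . /], [B → . B /], [B → . y /], [X → . /], [X → . B B], [X → . y B y], [X' → . X] }  — shift
  I1: { [B → ( .] }  — reduce
  I2: { [B → / .], [X → / .] }  — 2 reduces
  I3: { [B → . (], [B → . /], [B → . B /], [B → . y /], [B → B . /], [X → B . B] }  — shift
  I4: { [X' → X .] }  — accept
  I5: { [B → . (], [B → . /], [B → . B /], [B → . y /], [B → y . /], [X → y . B y] }  — shift
  I6: { [B → / .], [B → y / .] }  — 2 reduces
  I7: { [B → B . /], [X → y B . y] }  — shift
  I8: { [B → y . /] }  — shift
  I9: { [B → y / .] }  — reduce
  I10: { [B → B / .] }  — reduce
  I11: { [X → y B y .] }  — reduce
  I12: { [B → / .], [B → B / .] }  — 2 reduces
  I13: { [B → B . /], [X → B B .] }  — shift, reduce

I2 contains complete items [B → / .], [X → / .] — reduce-reduce conflict.
I6 contains complete items [B → / .], [B → y / .] — reduce-reduce conflict.
I12 contains complete items [B → / .], [B → B / .] — reduce-reduce conflict.

Answer: Yes — I2: [B → / .] vs [X → / .]; I6: [B → / .] vs [B → y / .]; I12: [B → / .] vs [B → B / .]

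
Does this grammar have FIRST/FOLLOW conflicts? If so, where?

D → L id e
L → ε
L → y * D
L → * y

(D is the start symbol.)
No FIRST/FOLLOW conflicts.

A FIRST/FOLLOW conflict occurs when a non-terminal N has a nullable alternative N → β (β ⇒* ε) and another alternative N → α with FIRST(α) ∩ FOLLOW(N) ≠ ∅: on such a lookahead the parser cannot decide between expanding α and letting N vanish via β.

Nullable non-terminals: L.

L: nullable alternative(s) L → ε; FOLLOW(L) = { 'id' }
  L → ε: FIRST \ {ε} = { } — this is the only nullable alternative, skip
  L → y * D: FIRST \ {ε} = { 'y' } — disjoint from FOLLOW(L)
  L → * y: FIRST \ {ε} = { '*' } — disjoint from FOLLOW(L)

D has no nullable alternative, so no FIRST/FOLLOW check is needed there.

No FIRST/FOLLOW conflicts found.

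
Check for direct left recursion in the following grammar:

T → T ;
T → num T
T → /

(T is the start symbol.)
T → T ;: LEFT RECURSIVE (starts with T)
T → num T: starts with num
T → /: starts with '/'

The grammar has direct left recursion on: T.

Answer: Yes, T is left-recursive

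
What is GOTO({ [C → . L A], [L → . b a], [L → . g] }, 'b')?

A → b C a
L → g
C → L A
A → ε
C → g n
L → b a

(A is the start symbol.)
{ [L → b . a] }

GOTO(I, 'b') = CLOSURE({ [A → αX.β] : [A → α.Xβ] ∈ I, X = 'b' })

Items with dot before 'b', with the dot advanced:
  [L → . b a] → [L → b . a]
Closure adds nothing (no advanced item has the dot before a non-terminal).

GOTO = { [L → b . a] }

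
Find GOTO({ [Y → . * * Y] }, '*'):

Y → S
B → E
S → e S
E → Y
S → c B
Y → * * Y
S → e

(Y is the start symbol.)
GOTO(I, '*') = CLOSURE({ [A → αX.β] : [A → α.Xβ] ∈ I, X = '*' })

Items with dot before '*', with the dot advanced:
  [Y → . * * Y] → [Y → * . * Y]
Closure adds nothing (no advanced item has the dot before a non-terminal).

GOTO = { [Y → * . * Y] }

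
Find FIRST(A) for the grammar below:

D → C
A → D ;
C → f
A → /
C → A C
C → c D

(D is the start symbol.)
To compute FIRST(A), examine every production with A on the left-hand side, reading each right-hand side left to right until a non-nullable symbol is reached.

FIRST sets of the other non-terminals involved (by the same procedure, iterated to a fixed point):
  FIRST(D) = { '/', 'c', 'f' }

From A → D ;:
  - D is a non-terminal: add FIRST(D) \ {ε} = { '/', 'c', 'f' }
    D is not nullable, so stop
From A → /:
  - '/' is a terminal: add '/' and stop

Collecting: FIRST(A) = { '/', 'c', 'f' }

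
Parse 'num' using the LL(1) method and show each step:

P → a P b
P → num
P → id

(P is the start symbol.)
Stack is shown with the top on the left.

Stack  Input  Action
--------------------
P $    num $  output P → num
num $  num $  match 'num'
$      $      accept

The string is accepted.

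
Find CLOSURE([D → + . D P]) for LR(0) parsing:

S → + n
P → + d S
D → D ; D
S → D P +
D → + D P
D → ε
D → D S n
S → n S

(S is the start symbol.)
To compute CLOSURE, for each item [A → α.Bβ] where B is a non-terminal, add [B → .γ] for all productions B → γ; repeat for the newly added items until nothing changes.

Start with: [D → + . D P]
  [D → + . D P] has the dot before D: add [D → . D ; D], [D → . + D P], [D → .], [D → . D S n]
No further items can be added.

CLOSURE = { [D → + . D P], [D → . + D P], [D → . D ; D], [D → . D S n], [D → .] }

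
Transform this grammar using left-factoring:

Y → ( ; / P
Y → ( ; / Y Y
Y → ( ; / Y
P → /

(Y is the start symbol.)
Y → ( ; / Y'
Y' → P
Y' → Y Y''
Y'' → Y
Y'' → ε
P → /

Left-factoring transforms A → αβ₁ | αβ₂ into A → αA' and A' → β₁ | β₂
(α is the longest common prefix among the alternatives). Repeat until
no nonterminal has two alternatives with a common prefix.

Round 1: Y has alternatives sharing prefix '( ; /'. Introduce Y': Y → ( ; / Y'
  Add: Y' → P
  Add: Y' → Y Y
  Add: Y' → Y

Round 2: Y' has alternatives sharing prefix 'Y'. Introduce Y'': Y' → Y Y''
  Add: Y'' → Y
  Add: Y'' → ε

No remaining common prefixes — done.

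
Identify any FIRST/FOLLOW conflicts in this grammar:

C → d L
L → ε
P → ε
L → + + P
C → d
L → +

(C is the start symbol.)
No FIRST/FOLLOW conflicts.

Nullable non-terminals: L, P.

L: nullable alternative(s) L → ε; FOLLOW(L) = { $ }
  L → ε: FIRST \ {ε} = { } — this is the only nullable alternative, skip
  L → + + P: FIRST \ {ε} = { '+' } — disjoint from FOLLOW(L)
  L → +: FIRST \ {ε} = { '+' } — disjoint from FOLLOW(L)
P has a nullable alternative but only one production, so nothing to check.

C has no nullable alternative, so no FIRST/FOLLOW check is needed there.

No FIRST/FOLLOW conflicts found.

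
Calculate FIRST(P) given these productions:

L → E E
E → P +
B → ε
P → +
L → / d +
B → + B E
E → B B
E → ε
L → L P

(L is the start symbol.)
To compute FIRST(P), examine every production with P on the left-hand side, reading each right-hand side left to right until a non-nullable symbol is reached.

From P → +:
  - '+' is a terminal: add '+' and stop

Collecting: FIRST(P) = { '+' }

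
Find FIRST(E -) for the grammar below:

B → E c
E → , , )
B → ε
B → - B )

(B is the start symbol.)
{ ',' }

FIRST sets of the non-terminals involved (from the grammar, by fixed-point iteration):
  FIRST(E) = { ',' }

To compute FIRST(E -), process the symbols left to right:
Symbol E is a non-terminal. Add FIRST(E) \ {ε} = { ',' }
E is not nullable (ε ∉ FIRST(E)), so stop here.
FIRST(E -) = { ',' }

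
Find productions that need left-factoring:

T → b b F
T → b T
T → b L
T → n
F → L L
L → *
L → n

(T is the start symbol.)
Left-factoring is needed when two productions for the same non-terminal
share a common prefix on the right-hand side.

Productions for T:
  T → b b F
  T → b T
  T → b L
  T → n
Productions for L:
  L → *
  L → n

Found common prefix 'b' in productions for T

Answer: Yes, T has productions with common prefix 'b'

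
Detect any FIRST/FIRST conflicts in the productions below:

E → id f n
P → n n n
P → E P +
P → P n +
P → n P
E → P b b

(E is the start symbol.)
FIRST sets of the non-terminals at (or reachable through a nullable prefix from) the front of some alternative:
  FIRST(P) = { 'id', 'n' }
  FIRST(E) = { 'id', 'n' }

Productions for E:
  E → id f n: FIRST = { 'id' }
  E → P b b: FIRST = { 'id', 'n' }
Productions for P:
  P → n n n: FIRST = { 'n' }
  P → E P +: FIRST = { 'id', 'n' }
  P → P n +: FIRST = { 'id', 'n' }
  P → n P: FIRST = { 'n' }

Conflict for E: E → id f n and E → P b b
  Overlap: { 'id' }
Conflict for P: P → n n n and P → E P +
  Overlap: { 'n' }
Conflict for P: P → n n n and P → P n +
  Overlap: { 'n' }
Conflict for P: P → n n n and P → n P
  Overlap: { 'n' }
Conflict for P: P → E P + and P → P n +
  Overlap: { 'id', 'n' }
Conflict for P: P → E P + and P → n P
  Overlap: { 'n' }
Conflict for P: P → P n + and P → n P
  Overlap: { 'n' }

Answer: Yes. E → id f n / E → P b b on { 'id' }; P → n n n / P → E P '+' on { 'n' }; P → n n n / P → P n '+' on { 'n' }; P → n n n / P → n P on { 'n' }; P → E P '+' / P → P n '+' on { 'id', 'n' }; P → E P '+' / P → n P on { 'n' }; P → P n '+' / P → n P on { 'n' }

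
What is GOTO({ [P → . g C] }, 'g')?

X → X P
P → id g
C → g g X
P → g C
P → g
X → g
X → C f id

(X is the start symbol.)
{ [C → . g g X], [P → g . C] }

GOTO(I, 'g') = CLOSURE({ [A → αX.β] : [A → α.Xβ] ∈ I, X = 'g' })

Items with dot before 'g', with the dot advanced:
  [P → . g C] → [P → g . C]
Closure of the advanced items:
  [P → g . C] has the dot before C: add [C → . g g X]

GOTO = { [C → . g g X], [P → g . C] }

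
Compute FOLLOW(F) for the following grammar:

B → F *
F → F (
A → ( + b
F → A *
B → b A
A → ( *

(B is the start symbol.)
{ '(', '*' }

In B → F *: F is followed by '*', add FIRST('*') \ {ε} = { '*' }
In F → F (: F is followed by '(', add FIRST('(') \ {ε} = { '(' }

Taking the union: FOLLOW(F) = { '(', '*' }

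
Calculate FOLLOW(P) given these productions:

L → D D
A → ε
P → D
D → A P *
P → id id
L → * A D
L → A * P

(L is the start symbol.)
{ $, '*' }

To compute FOLLOW(P), find every occurrence of P on a right-hand side N → α P β: add FIRST(β) \ {ε}, and if β is empty or nullable also add FOLLOW(N). Iterate to a fixed point.

In D → A P *: P is followed by '*', add FIRST('*') \ {ε} = { '*' }
In L → A * P: P is at the end, add FOLLOW(L)

The FOLLOW sets referred to above (computed the same way, to a fixed point):
  FOLLOW(L) = { $ }

Taking the union: FOLLOW(P) = { $, '*' }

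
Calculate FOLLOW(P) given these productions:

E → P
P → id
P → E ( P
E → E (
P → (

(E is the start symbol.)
{ $, '(' }

In E → P: P is at the end, add FOLLOW(E)
In P → E ( P: P is at the end; this adds FOLLOW(P) to itself — nothing new

The FOLLOW sets referred to above (computed the same way, to a fixed point):
  FOLLOW(E) = { $, '(' }

Taking the union: FOLLOW(P) = { $, '(' }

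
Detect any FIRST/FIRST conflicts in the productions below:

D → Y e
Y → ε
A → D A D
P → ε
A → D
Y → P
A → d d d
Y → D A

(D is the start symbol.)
Yes. Y → ε / Y → P on { ε }; A → D A D / A → D on { 'e' }

A FIRST/FIRST conflict occurs when two productions N → α and N → β for the same non-terminal have FIRST(α) ∩ FIRST(β) ≠ ∅ (with ε ∈ FIRST of a nullable right-hand side, so two nullable alternatives also conflict).

FIRST sets of the non-terminals at (or reachable through a nullable prefix from) the front of some alternative:
  FIRST(P) = { ε }
  FIRST(D) = { 'e' }

Productions for Y:
  Y → ε: FIRST = { ε }
  Y → P: FIRST = { ε }
  Y → D A: FIRST = { 'e' }
Productions for A:
  A → D A D: FIRST = { 'e' }
  A → D: FIRST = { 'e' }
  A → d d d: FIRST = { 'd' }
D, P have only one production, so no FIRST/FIRST conflict is possible there.

Conflict for Y: Y → ε and Y → P
  Overlap: { ε }
Conflict for A: A → D A D and A → D
  Overlap: { 'e' }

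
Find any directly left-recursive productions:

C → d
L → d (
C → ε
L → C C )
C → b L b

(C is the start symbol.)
No direct left recursion

Direct left recursion occurs when N → N α for some non-terminal N (the right-hand side begins with the left-hand side itself).

C → d: starts with d
L → d (: starts with d
C → ε: starts with ε
L → C C ): starts with C
C → b L b: starts with b

No direct left recursion found.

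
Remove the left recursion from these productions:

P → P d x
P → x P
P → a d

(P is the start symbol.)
P → x P P'
P → a d P'
P' → d x P'
P' → ε

P is directly left-recursive. The standard transformation for
  A → A α₁ | ... | A α_m | β₁ | ... | β_n
is
  A  → β₁ A' | ... | β_n A'
  A' → α₁ A' | ... | α_m A' | ε

P → x P becomes P → x P P'
P → a d becomes P → a d P'
P → P d x becomes P' → d x P'
Add P' → ε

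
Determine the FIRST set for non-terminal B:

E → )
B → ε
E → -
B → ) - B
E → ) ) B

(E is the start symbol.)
To compute FIRST(B), examine every production with B on the left-hand side, reading each right-hand side left to right until a non-nullable symbol is reached.

From B → ε:
  - ε-production, so ε ∈ FIRST(B)
From B → ) - B:
  - ')' is a terminal: add ')' and stop

Collecting: FIRST(B) = { ')', ε }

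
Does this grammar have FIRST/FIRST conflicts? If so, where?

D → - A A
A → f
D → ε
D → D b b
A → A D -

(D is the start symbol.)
A FIRST/FIRST conflict occurs when two productions N → α and N → β for the same non-terminal have FIRST(α) ∩ FIRST(β) ≠ ∅ (with ε ∈ FIRST of a nullable right-hand side, so two nullable alternatives also conflict).

FIRST sets of the non-terminals at (or reachable through a nullable prefix from) the front of some alternative:
  FIRST(D) = { '-', 'b', ε }
  FIRST(A) = { 'f' }

Productions for D:
  D → - A A: FIRST = { '-' }
  D → ε: FIRST = { ε }
  D → D b b: FIRST = { '-', 'b' }
Productions for A:
  A → f: FIRST = { 'f' }
  A → A D -: FIRST = { 'f' }

Conflict for D: D → - A A and D → D b b
  Overlap: { '-' }
Conflict for A: A → f and A → A D -
  Overlap: { 'f' }

Answer: Yes. D → '-' A A / D → D b b on { '-' }; A → f / A → A D '-' on { 'f' }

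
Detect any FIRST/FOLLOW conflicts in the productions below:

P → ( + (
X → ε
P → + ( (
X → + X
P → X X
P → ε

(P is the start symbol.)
Yes. X → '+' X with FOLLOW(X) on { '+' }

A FIRST/FOLLOW conflict occurs when a non-terminal N has a nullable alternative N → β (β ⇒* ε) and another alternative N → α with FIRST(α) ∩ FOLLOW(N) ≠ ∅: on such a lookahead the parser cannot decide between expanding α and letting N vanish via β.

Nullable non-terminals: P, X.
FIRST sets used below: FIRST(X) = { '+', ε }

P: nullable alternative(s) P → X X, P → ε; FOLLOW(P) = { $ }
  P → ( + (: FIRST \ {ε} = { '(' } — disjoint from FOLLOW(P)
  P → + ( (: FIRST \ {ε} = { '+' } — disjoint from FOLLOW(P)
  P → X X: FIRST \ {ε} = { '+' } — disjoint from FOLLOW(P)
  P → ε: FIRST \ {ε} = { } — disjoint from FOLLOW(P)

X: nullable alternative(s) X → ε; FOLLOW(X) = { $, '+' }
  X → ε: FIRST \ {ε} = { } — this is the only nullable alternative, skip
  X → + X: FIRST \ {ε} = { '+' } — overlaps FOLLOW(X) on { '+' }: CONFLICT

So the grammar has 1 FIRST/FOLLOW conflict (marked CONFLICT above).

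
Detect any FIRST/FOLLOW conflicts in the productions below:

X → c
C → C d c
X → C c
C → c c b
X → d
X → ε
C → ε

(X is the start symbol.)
Yes. C → C d c with FOLLOW(C) on { 'c', 'd' }; C → c c b with FOLLOW(C) on { 'c' }

A FIRST/FOLLOW conflict occurs when a non-terminal N has a nullable alternative N → β (β ⇒* ε) and another alternative N → α with FIRST(α) ∩ FOLLOW(N) ≠ ∅: on such a lookahead the parser cannot decide between expanding α and letting N vanish via β.

Nullable non-terminals: C, X.
FIRST sets used below: FIRST(C) = { 'c', 'd', ε }

C: nullable alternative(s) C → ε; FOLLOW(C) = { 'c', 'd' }
  C → C d c: FIRST \ {ε} = { 'c', 'd' } — overlaps FOLLOW(C) on { 'c', 'd' }: CONFLICT
  C → c c b: FIRST \ {ε} = { 'c' } — overlaps FOLLOW(C) on { 'c' }: CONFLICT
  C → ε: FIRST \ {ε} = { } — this is the only nullable alternative, skip

X: nullable alternative(s) X → ε; FOLLOW(X) = { $ }
  X → c: FIRST \ {ε} = { 'c' } — disjoint from FOLLOW(X)
  X → C c: FIRST \ {ε} = { 'c', 'd' } — disjoint from FOLLOW(X)
  X → d: FIRST \ {ε} = { 'd' } — disjoint from FOLLOW(X)
  X → ε: FIRST \ {ε} = { } — this is the only nullable alternative, skip

So the grammar has 2 FIRST/FOLLOW conflicts (marked CONFLICT above).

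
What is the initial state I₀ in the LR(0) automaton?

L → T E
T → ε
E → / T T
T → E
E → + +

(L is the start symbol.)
First, augment the grammar with L' → L
I₀ = CLOSURE({ [L' → . L] }):
  [L' → . L] has the dot before L: add [L → . T E]
  [L → . T E] has the dot before T: add [T → .], [T → . E]
  [T → . E] has the dot before E: add [E → . / T T], [E → . + +]
No further items can be added.

I₀ = { [E → . + +], [E → . / T T], [L → . T E], [L' → . L], [T → . E], [T → .] }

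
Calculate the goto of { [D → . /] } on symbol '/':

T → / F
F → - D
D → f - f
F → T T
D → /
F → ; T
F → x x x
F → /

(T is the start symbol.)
GOTO(I, '/') = CLOSURE({ [A → αX.β] : [A → α.Xβ] ∈ I, X = '/' })

Items with dot before '/', with the dot advanced:
  [D → . /] → [D → / .]
Closure adds nothing (no advanced item has the dot before a non-terminal).

GOTO = { [D → / .] }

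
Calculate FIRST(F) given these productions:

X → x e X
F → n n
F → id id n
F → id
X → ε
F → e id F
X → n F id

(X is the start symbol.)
{ 'e', 'id', 'n' }

From F → n n:
  - n is a terminal: add 'n' and stop
From F → id id n:
  - id is a terminal: add 'id' and stop
From F → id:
  - id is a terminal: add 'id' and stop
From F → e id F:
  - e is a terminal: add 'e' and stop

Collecting: FIRST(F) = { 'e', 'id', 'n' }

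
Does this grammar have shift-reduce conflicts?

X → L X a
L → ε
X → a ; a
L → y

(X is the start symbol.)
A shift-reduce conflict occurs when an LR(0) state has both:
  - a complete (reduce) item [A → α .] (dot at the end), and
  - a shift item [B → β . c γ] (dot before a terminal).

Augment with X' → X and build the canonical LR(0) collection (I0 = CLOSURE({[X' → . X]}), then GOTO on every symbol after a dot until no new states appear). It has 9 states:
  I0: { [L → . y], [L → .], [X → . L X a], [X → . a ; a], [X' → . X] }  — shift, reduce
  I1: { [L → . y], [L → .], [X → . L X a], [X → . a ; a], [X → L . X a] }  — shift, reduce
  I2: { [X' → X .] }  — accept
  I3: { [X → a . ; a] }  — shift
  I4: { [L → y .] }  — reduce
  I5: { [X → a ; . a] }  — shift
  I6: { [X → a ; a .] }  — reduce
  I7: { [X → L X . a] }  — shift
  I8: { [X → L X a .] }  — reduce

I0 contains reduce item [L → .] and shift items [L → . y], [X → . a ; a] — shift-reduce conflict.
I1 contains reduce item [L → .] and shift items [L → . y], [X → . a ; a] — shift-reduce conflict.

Answer: Yes — I0: [L → .] vs [L → . y]; I1: [L → .] vs [L → . y]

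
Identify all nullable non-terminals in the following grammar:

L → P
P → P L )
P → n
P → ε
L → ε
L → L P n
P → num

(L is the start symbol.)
{ 'L', 'P' }

ε-productions: P → ε, L → ε
So P, L are immediately nullable.
Every non-terminal is now nullable.
Nullable = { 'L', 'P' }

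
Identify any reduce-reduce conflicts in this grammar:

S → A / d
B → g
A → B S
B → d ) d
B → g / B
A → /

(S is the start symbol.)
No reduce-reduce conflicts

Augment with S' → S and build the canonical LR(0) collection (I0 = CLOSURE({[S' → . S]}), then GOTO on every symbol after a dot until no new states appear). It has 14 states:
  I0: { [A → . /], [A → . B S], [B → . d ) d], [B → . g / B], [B → . g], [S → . A / d], [S' → . S] }  — shift
  I1: { [A → / .] }  — reduce
  I2: { [S → A . / d] }  — shift
  I3: { [A → . /], [A → . B S], [A → B . S], [B → . d ) d], [B → . g / B], [B → . g], [S → . A / d] }  — shift
  I4: { [S' → S .] }  — accept
  I5: { [B → d . ) d] }  — shift
  I6: { [B → g . / B], [B → g .] }  — shift, reduce
  I7: { [B → . d ) d], [B → . g / B], [B → . g], [B → g / . B] }  — shift
  I8: { [B → g / B .] }  — reduce
  I9: { [B → d ) . d] }  — shift
  I10: { [B → d ) d .] }  — reduce
  I11: { [A → B S .] }  — reduce
  I12: { [S → A / . d] }  — shift
  I13: { [S → A / d .] }  — reduce

No state contains more than one complete item.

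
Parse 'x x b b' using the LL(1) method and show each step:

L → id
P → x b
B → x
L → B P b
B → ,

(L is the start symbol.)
LL(1) parsing maintains a stack (initially the start symbol over $) and the input. At each step: if the stack top is a terminal, match it against the current input token; if it is a non-terminal N, replace it with the RHS of M[N, lookahead] (the unique production whose predict set contains the lookahead).

Stack is shown with the top on the left.

Stack    Input      Action
--------------------------
L $      x x b b $  output L → B P b
B P b $  x x b b $  output B → x
x P b $  x x b b $  match 'x'
P b $    x b b $    output P → x b
x b b $  x b b $    match 'x'
b b $    b b $      match 'b'
b $      b $        match 'b'
$        $          accept

The string is accepted.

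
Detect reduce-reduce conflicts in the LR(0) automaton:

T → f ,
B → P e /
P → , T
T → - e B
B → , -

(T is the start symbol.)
Augment with T' → T and build the canonical LR(0) collection (I0 = CLOSURE({[T' → . T]}), then GOTO on every symbol after a dot until no new states appear). It has 13 states:
  I0: { [T → . - e B], [T → . f ,], [T' → . T] }  — shift
  I1: { [T → - . e B] }  — shift
  I2: { [T' → T .] }  — accept
  I3: { [T → f . ,] }  — shift
  I4: { [T → f , .] }  — reduce
  I5: { [B → . , -], [B → . P e /], [P → . , T], [T → - e . B] }  — shift
  I6: { [B → , . -], [P → , . T], [T → . - e B], [T → . f ,] }  — shift
  I7: { [T → - e B .] }  — reduce
  I8: { [B → P . e /] }  — shift
  I9: { [B → P e . /] }  — shift
  I10: { [B → P e / .] }  — reduce
  I11: { [B → , - .], [T → - . e B] }  — shift, reduce
  I12: { [P → , T .] }  — reduce

No state contains more than one complete item.

Answer: No reduce-reduce conflicts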